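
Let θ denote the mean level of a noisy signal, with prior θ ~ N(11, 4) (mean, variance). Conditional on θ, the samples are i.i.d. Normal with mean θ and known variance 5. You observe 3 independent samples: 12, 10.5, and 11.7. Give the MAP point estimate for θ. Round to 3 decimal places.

n = 3; x̄ = (12 + 10.5 + 11.7)/3 = 34.2/3 = 11.4.
For a Normal prior and Normal likelihood with known variance, the posterior is Normal; its mode equals its mean, the precision-weighted average.
Prior precision 1/σ₀² = 1/4 = 0.25; data precision n/σ² = 3/5 = 0.6.
θ̂ = (0.25·11 + 0.6·11.4) / (0.25 + 0.6) = 9.59/0.85 = 959/85 ≈ 11.282.

θ̂_MAP = 11.282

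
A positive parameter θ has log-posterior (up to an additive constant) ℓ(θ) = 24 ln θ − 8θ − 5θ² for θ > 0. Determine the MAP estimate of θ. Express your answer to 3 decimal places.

θ̂_MAP = 1.200

ℓ'(θ) = 24/θ − 8 − 10θ. Setting this to zero and multiplying by θ: 10θ² + 8θ − 24 = 0.
θ = (−8 + √(8² + 4·10·24)) / (2·10) = (−8 + √1024) / 20 = (−8 + 32)/20 = 6/5.
ℓ''(θ) = −24/θ² − 10 < 0, confirming a maximum.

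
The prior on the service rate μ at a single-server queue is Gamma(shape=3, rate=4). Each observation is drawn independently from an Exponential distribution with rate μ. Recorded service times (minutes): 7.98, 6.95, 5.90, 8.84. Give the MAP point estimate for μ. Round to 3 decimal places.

The Exponential(rate=μ) likelihood is ∝ μ^n e^(−μΣtᵢ). Here n = 4 and Σtᵢ = 7.98 + 6.95 + 5.90 + 8.84 = 29.67.
Posterior ∝ μ^2e^(−4μ) · μ^4e^(−29.67μ) = μ^6e^(−33.67μ), i.e. Gamma(7, 33.67).
Mode = (a−1)/b = 6/33.67 ≈ 0.178.

μ̂_MAP = 0.178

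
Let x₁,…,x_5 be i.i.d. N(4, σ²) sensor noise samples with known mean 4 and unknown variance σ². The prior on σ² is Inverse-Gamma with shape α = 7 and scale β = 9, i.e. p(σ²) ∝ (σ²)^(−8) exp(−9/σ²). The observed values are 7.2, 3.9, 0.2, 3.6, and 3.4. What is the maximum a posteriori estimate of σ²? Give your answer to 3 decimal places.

σ̂²_MAP = 2.058

Sum of squared deviations about the known mean: SS = (7.2−4)² + (3.9−4)² + (0.2−4)² + (3.6−4)² + (3.4−4)² = 25.21.
The Normal likelihood contributes (σ²)^(−n/2) exp(−SS/(2σ²)), so the posterior is Inverse-Gamma(α + n/2, β + SS/2) = Inverse-Gamma(9.5, 21.605).
The mode of Inverse-Gamma(a, b) is b/(a+1) = 21.605/10.5 ≈ 2.058.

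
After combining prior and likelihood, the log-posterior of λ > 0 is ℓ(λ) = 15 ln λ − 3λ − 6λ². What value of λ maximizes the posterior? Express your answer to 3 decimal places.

ℓ'(λ) = 15/λ − 3 − 12λ. Setting this to zero and multiplying by λ: 12λ² + 3λ − 15 = 0.
λ = (−3 + √(3² + 4·12·15)) / (2·12) = (−3 + √729) / 24 = (−3 + 27)/24 = 1.
ℓ''(λ) = −15/λ² − 12 < 0, confirming a maximum.

λ̂_MAP = 1.000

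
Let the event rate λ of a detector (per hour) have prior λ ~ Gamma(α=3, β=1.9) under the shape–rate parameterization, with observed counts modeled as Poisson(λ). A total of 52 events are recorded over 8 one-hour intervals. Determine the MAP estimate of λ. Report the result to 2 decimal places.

Σxᵢ = 52, n = 8.
Posterior ∝ λ^2e^(−1.9λ) · λ^52e^(−8λ) = λ^54e^(−9.9λ), i.e. Gamma(shape=55, rate=9.9).
The mode of a Gamma(a, b) with a ≥ 1 (shape–rate) is (a−1)/b = 54/9.9 ≈ 5.45.

λ̂_MAP = 5.45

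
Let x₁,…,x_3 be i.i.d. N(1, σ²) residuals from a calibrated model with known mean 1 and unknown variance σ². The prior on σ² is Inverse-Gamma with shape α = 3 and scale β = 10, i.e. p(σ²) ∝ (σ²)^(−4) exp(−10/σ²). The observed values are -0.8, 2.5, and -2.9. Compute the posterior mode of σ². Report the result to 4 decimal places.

σ̂²_MAP = 3.7000

Sum of squared deviations about the known mean: SS = (-0.8−1)² + (2.5−1)² + (-2.9−1)² = 20.7.
The Normal likelihood contributes (σ²)^(−n/2) exp(−SS/(2σ²)), so the posterior is Inverse-Gamma(α + n/2, β + SS/2) = Inverse-Gamma(4.5, 20.35).
The mode of Inverse-Gamma(a, b) is b/(a+1) = 20.35/5.5 ≈ 3.7000.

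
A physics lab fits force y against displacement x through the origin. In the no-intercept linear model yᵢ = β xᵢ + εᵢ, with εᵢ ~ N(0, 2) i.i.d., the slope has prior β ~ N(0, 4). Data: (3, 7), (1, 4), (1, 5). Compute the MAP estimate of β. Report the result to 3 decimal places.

log p(β | y) = −Σ(yᵢ − βxᵢ)²/(2·2) − β²/(2·4) + const.
Setting the derivative to zero: Σxᵢ(yᵢ − βxᵢ)/2 − β/4 = 0, so β = Σxᵢyᵢ / (Σxᵢ² + σ²/τ²).
Σxᵢyᵢ = 3·7 + 1·4 + 1·5 = 30; Σxᵢ² = 11; σ²/τ² = 0.5.
β̂_MAP = 30 / (11 + 0.5) = 30/11.5 ≈ 2.609.

β̂_MAP = 2.609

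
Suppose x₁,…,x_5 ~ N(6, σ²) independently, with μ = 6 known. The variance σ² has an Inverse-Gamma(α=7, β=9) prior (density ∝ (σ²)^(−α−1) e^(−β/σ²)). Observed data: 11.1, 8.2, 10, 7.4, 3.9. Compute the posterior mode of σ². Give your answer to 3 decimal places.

Sum of squared deviations about the known mean: SS = (11.1−6)² + (8.2−6)² + (10−6)² + (7.4−6)² + (3.9−6)² = 53.22.
The Normal likelihood contributes (σ²)^(−n/2) exp(−SS/(2σ²)), so the posterior is Inverse-Gamma(α + n/2, β + SS/2) = Inverse-Gamma(9.5, 35.61).
The mode of Inverse-Gamma(a, b) is b/(a+1) = 35.61/10.5 ≈ 3.391.

σ̂²_MAP = 3.391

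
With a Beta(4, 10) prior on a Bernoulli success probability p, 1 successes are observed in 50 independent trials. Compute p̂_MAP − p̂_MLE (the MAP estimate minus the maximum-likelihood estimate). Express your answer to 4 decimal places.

Posterior is Beta(5, 59); MAP = (5−1)/(64−2) = 4/62 ≈ 0.06452.
MLE ignores the prior: p̂_MLE = k/n = 1/50 ≈ 0.02000.
Difference = 4/62 − 1/50 = 69/1550 ≈ 0.0445.

MAP − MLE = 0.0445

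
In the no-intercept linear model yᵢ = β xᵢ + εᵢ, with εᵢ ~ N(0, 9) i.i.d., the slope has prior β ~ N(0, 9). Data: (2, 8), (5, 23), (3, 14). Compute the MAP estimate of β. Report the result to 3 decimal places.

log p(β | y) = −Σ(yᵢ − βxᵢ)²/(2·9) − β²/(2·9) + const.
Setting the derivative to zero: Σxᵢ(yᵢ − βxᵢ)/9 − β/9 = 0, so β = Σxᵢyᵢ / (Σxᵢ² + σ²/τ²).
Σxᵢyᵢ = 2·8 + 5·23 + 3·14 = 173; Σxᵢ² = 38; σ²/τ² = 1.
β̂_MAP = 173 / (38 + 1) = 173/39 ≈ 4.436.

β̂_MAP = 4.436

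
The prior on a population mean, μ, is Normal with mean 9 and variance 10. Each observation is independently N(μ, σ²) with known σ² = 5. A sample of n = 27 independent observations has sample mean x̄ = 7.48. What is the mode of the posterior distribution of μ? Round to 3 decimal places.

n = 27, x̄ = 7.48.
For a Normal prior and Normal likelihood with known variance, the posterior is Normal; its mode equals its mean, the precision-weighted average.
Prior precision 1/σ₀² = 1/10 = 0.1; data precision n/σ² = 27/5 = 5.4.
μ̂ = (0.1·9 + 5.4·7.48) / (0.1 + 5.4) = 41.292/5.5 = 10323/1375 ≈ 7.508.

μ̂_MAP = 7.508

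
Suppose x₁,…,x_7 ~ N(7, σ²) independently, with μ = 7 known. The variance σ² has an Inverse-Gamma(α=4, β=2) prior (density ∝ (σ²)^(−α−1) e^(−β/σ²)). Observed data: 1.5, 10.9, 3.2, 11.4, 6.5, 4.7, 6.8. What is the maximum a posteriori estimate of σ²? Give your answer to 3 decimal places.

Sum of squared deviations about the known mean: SS = (1.5−7)² + (10.9−7)² + (3.2−7)² + (11.4−7)² + (6.5−7)² + (4.7−7)² + (6.8−7)² = 84.84.
The Normal likelihood contributes (σ²)^(−n/2) exp(−SS/(2σ²)), so the posterior is Inverse-Gamma(α + n/2, β + SS/2) = Inverse-Gamma(7.5, 44.42).
The mode of Inverse-Gamma(a, b) is b/(a+1) = 44.42/8.5 ≈ 5.226.

σ̂²_MAP = 5.226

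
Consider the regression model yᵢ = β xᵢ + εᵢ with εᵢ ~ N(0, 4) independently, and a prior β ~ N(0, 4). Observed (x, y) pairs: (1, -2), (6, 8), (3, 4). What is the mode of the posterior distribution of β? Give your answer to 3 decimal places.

β̂_MAP = 1.234

log p(β | y) = −Σ(yᵢ − βxᵢ)²/(2·4) − β²/(2·4) + const.
Setting the derivative to zero: Σxᵢ(yᵢ − βxᵢ)/4 − β/4 = 0, so β = Σxᵢyᵢ / (Σxᵢ² + σ²/τ²).
Σxᵢyᵢ = 1·(-2) + 6·8 + 3·4 = 58; Σxᵢ² = 46; σ²/τ² = 1.
β̂_MAP = 58 / (46 + 1) = 58/47 ≈ 1.234.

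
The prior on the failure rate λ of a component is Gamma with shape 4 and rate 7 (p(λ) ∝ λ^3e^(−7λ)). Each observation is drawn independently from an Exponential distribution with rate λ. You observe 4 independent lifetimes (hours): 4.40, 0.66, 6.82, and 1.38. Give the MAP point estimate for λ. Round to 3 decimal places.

The Exponential(rate=λ) likelihood is ∝ λ^n e^(−λΣtᵢ). Here n = 4 and Σtᵢ = 4.40 + 0.66 + 6.82 + 1.38 = 13.26.
Posterior ∝ λ^3e^(−7λ) · λ^4e^(−13.26λ) = λ^7e^(−20.26λ), i.e. Gamma(8, 20.26).
Mode = (a−1)/b = 7/20.26 ≈ 0.346.

λ̂_MAP = 0.346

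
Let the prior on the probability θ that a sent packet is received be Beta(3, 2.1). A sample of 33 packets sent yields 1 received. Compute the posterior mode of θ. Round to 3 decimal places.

θ̂_MAP = 0.083

Prior: Beta(3, 2.1).
Data: 1 success in 33 trials. The binomial likelihood contributes θ(1−θ)^32, so the posterior is Beta(3+1, 2.1+32) = Beta(4, 34.1).
For Beta(a, b) with a, b > 1 the mode is (a−1)/(a+b−2) = 3/36.1 ≈ 0.083.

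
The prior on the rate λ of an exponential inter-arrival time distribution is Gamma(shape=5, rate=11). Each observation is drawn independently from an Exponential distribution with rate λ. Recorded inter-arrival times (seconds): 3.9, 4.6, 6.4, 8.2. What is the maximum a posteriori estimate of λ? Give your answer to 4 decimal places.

The Exponential(rate=λ) likelihood is ∝ λ^n e^(−λΣtᵢ). Here n = 4 and Σtᵢ = 3.9 + 4.6 + 6.4 + 8.2 = 23.1.
Posterior ∝ λ^4e^(−11λ) · λ^4e^(−23.1λ) = λ^8e^(−34.1λ), i.e. Gamma(9, 34.1).
Mode = (a−1)/b = 8/34.1 ≈ 0.2346.

λ̂_MAP = 0.2346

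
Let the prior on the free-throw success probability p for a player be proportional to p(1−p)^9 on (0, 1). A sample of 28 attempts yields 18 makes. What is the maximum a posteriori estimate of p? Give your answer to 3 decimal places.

The prior density ∝ p(1−p)^9 is the kernel of Beta(2, 10).
Data: 18 successes in 28 trials. The binomial likelihood contributes p^18(1−p)^10, so the posterior is Beta(2+18, 10+10) = Beta(20, 20).
For Beta(a, b) with a, b > 1 the mode is (a−1)/(a+b−2) = 19/38 ≈ 0.500.

p̂_MAP = 0.500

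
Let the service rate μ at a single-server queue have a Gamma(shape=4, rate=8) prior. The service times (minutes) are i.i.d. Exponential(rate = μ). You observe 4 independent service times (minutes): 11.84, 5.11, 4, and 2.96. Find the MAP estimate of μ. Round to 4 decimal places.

μ̂_MAP = 0.2194

The Exponential(rate=μ) likelihood is ∝ μ^n e^(−μΣtᵢ). Here n = 4 and Σtᵢ = 11.84 + 5.11 + 4 + 2.96 = 23.91.
Posterior ∝ μ^3e^(−8μ) · μ^4e^(−23.91μ) = μ^7e^(−31.91μ), i.e. Gamma(8, 31.91).
Mode = (a−1)/b = 7/31.91 ≈ 0.2194.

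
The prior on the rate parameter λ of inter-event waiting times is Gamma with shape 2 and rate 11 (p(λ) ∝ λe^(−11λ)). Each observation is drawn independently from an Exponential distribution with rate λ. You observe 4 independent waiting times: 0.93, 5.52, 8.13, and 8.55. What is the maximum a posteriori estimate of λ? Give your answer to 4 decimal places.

λ̂_MAP = 0.1465

The Exponential(rate=λ) likelihood is ∝ λ^n e^(−λΣtᵢ). Here n = 4 and Σtᵢ = 0.93 + 5.52 + 8.13 + 8.55 = 23.13.
Posterior ∝ λe^(−11λ) · λ^4e^(−23.13λ) = λ^5e^(−34.13λ), i.e. Gamma(6, 34.13).
Mode = (a−1)/b = 5/34.13 ≈ 0.1465.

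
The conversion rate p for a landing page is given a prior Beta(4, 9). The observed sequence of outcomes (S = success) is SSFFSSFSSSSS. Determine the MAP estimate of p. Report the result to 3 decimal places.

p̂_MAP = 0.522

Prior: Beta(4, 9).
Data: 9 successes in 12 trials (from the sequence). The binomial likelihood contributes p^9(1−p)^3, so the posterior is Beta(4+9, 9+3) = Beta(13, 12).
For Beta(a, b) with a, b > 1 the mode is (a−1)/(a+b−2) = 12/23 ≈ 0.522.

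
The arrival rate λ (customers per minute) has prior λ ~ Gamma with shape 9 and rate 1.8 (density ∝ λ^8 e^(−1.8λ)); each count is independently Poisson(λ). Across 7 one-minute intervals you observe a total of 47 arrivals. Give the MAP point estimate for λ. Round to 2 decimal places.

λ̂_MAP = 6.25

Σxᵢ = 47, n = 7.
Posterior ∝ λ^8e^(−1.8λ) · λ^47e^(−7λ) = λ^55e^(−8.8λ), i.e. Gamma(shape=56, rate=8.8).
The mode of a Gamma(a, b) with a ≥ 1 (shape–rate) is (a−1)/b = 55/8.8 ≈ 6.25.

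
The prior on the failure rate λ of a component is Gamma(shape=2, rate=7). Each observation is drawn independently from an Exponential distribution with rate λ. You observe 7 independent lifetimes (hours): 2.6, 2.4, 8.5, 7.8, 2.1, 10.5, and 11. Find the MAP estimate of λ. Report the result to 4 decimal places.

λ̂_MAP = 0.1541

The Exponential(rate=λ) likelihood is ∝ λ^n e^(−λΣtᵢ). Here n = 7 and Σtᵢ = 2.6 + 2.4 + 8.5 + 7.8 + 2.1 + 10.5 + 11 = 44.9.
Posterior ∝ λe^(−7λ) · λ^7e^(−44.9λ) = λ^8e^(−51.9λ), i.e. Gamma(9, 51.9).
Mode = (a−1)/b = 8/51.9 ≈ 0.1541.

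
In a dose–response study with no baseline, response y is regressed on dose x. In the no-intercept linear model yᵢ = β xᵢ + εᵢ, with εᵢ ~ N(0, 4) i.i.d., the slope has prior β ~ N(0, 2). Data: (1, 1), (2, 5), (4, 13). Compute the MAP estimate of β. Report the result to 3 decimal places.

log p(β | y) = −Σ(yᵢ − βxᵢ)²/(2·4) − β²/(2·2) + const.
Setting the derivative to zero: Σxᵢ(yᵢ − βxᵢ)/4 − β/2 = 0, so β = Σxᵢyᵢ / (Σxᵢ² + σ²/τ²).
Σxᵢyᵢ = 1·1 + 2·5 + 4·13 = 63; Σxᵢ² = 21; σ²/τ² = 2.
β̂_MAP = 63 / (21 + 2) = 63/23 ≈ 2.739.

β̂_MAP = 2.739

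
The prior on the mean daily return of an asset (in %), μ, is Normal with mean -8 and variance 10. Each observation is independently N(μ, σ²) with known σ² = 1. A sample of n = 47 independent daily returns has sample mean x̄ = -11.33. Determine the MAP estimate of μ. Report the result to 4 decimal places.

n = 47, x̄ = -11.33.
For a Normal prior and Normal likelihood with known variance, the posterior is Normal; its mode equals its mean, the precision-weighted average.
Prior precision 1/σ₀² = 1/10 = 0.1; data precision n/σ² = 47/1 = 47.
μ̂ = (0.1·(-8) + 47·(-11.33)) / (0.1 + 47) = (-533.31)/47.1 = -17777/1570 ≈ -11.3229.

μ̂_MAP = -11.3229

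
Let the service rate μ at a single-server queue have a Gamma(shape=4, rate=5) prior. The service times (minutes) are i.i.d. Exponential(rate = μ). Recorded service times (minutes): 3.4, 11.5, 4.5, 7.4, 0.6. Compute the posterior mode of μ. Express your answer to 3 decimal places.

The Exponential(rate=μ) likelihood is ∝ μ^n e^(−μΣtᵢ). Here n = 5 and Σtᵢ = 3.4 + 11.5 + 4.5 + 7.4 + 0.6 = 27.4.
Posterior ∝ μ^3e^(−5μ) · μ^5e^(−27.4μ) = μ^8e^(−32.4μ), i.e. Gamma(9, 32.4).
Mode = (a−1)/b = 8/32.4 ≈ 0.247.

μ̂_MAP = 0.247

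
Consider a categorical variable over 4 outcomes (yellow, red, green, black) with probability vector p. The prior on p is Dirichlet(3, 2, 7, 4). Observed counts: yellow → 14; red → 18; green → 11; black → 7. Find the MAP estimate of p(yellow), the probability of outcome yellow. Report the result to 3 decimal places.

MAP estimate of p(yellow) = 0.258

The posterior is Dirichlet(αᵢ + nᵢ) = Dirichlet(17, 20, 18, 11).
For a Dirichlet(a₁,…,a_K) with all aᵢ > 1, the mode has j-th component (aⱼ − 1)/(Σaᵢ − K).
Here Σaᵢ = 66 and K = 4, so p(yellow) = (17 − 1)/(66 − 4) = 16/62 ≈ 0.258.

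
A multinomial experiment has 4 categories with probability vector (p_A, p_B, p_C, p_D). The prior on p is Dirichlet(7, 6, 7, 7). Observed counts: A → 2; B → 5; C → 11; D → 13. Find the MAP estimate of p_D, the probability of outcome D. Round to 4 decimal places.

MAP estimate of p_D = 0.3519

The posterior is Dirichlet(αᵢ + nᵢ) = Dirichlet(9, 11, 18, 20).
For a Dirichlet(a₁,…,a_K) with all aᵢ > 1, the mode has j-th component (aⱼ − 1)/(Σaᵢ − K).
Here Σaᵢ = 58 and K = 4, so p_D = (20 − 1)/(58 − 4) = 19/54 ≈ 0.3519.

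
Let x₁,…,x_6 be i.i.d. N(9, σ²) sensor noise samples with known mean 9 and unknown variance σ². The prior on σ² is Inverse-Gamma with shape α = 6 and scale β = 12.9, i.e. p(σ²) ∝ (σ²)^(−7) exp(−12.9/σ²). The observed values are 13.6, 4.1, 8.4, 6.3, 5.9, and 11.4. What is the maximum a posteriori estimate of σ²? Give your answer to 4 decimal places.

Sum of squared deviations about the known mean: SS = (13.6−9)² + (4.1−9)² + (8.4−9)² + (6.3−9)² + (5.9−9)² + (11.4−9)² = 68.19.
The Normal likelihood contributes (σ²)^(−n/2) exp(−SS/(2σ²)), so the posterior is Inverse-Gamma(α + n/2, β + SS/2) = Inverse-Gamma(9, 46.995).
The mode of Inverse-Gamma(a, b) is b/(a+1) = 46.995/10 ≈ 4.6995.

σ̂²_MAP = 4.6995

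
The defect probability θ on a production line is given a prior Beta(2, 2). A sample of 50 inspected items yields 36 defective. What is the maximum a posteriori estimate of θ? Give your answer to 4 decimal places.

Prior: Beta(2, 2).
Data: 36 successes in 50 trials. The binomial likelihood contributes θ^36(1−θ)^14, so the posterior is Beta(2+36, 2+14) = Beta(38, 16).
For Beta(a, b) with a, b > 1 the mode is (a−1)/(a+b−2) = 37/52 ≈ 0.7115.

θ̂_MAP = 0.7115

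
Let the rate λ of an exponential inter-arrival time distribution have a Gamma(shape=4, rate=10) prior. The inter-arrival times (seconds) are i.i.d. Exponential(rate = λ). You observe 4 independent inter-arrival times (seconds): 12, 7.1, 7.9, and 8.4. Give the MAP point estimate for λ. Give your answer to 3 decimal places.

λ̂_MAP = 0.154

The Exponential(rate=λ) likelihood is ∝ λ^n e^(−λΣtᵢ). Here n = 4 and Σtᵢ = 12 + 7.1 + 7.9 + 8.4 = 35.4.
Posterior ∝ λ^3e^(−10λ) · λ^4e^(−35.4λ) = λ^7e^(−45.4λ), i.e. Gamma(8, 45.4).
Mode = (a−1)/b = 7/45.4 ≈ 0.154.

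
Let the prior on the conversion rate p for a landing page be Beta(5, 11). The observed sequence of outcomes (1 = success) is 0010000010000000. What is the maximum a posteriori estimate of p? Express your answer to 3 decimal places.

Prior: Beta(5, 11).
Data: 2 successes in 16 trials (from the sequence). The binomial likelihood contributes p^2(1−p)^14, so the posterior is Beta(5+2, 11+14) = Beta(7, 25).
For Beta(a, b) with a, b > 1 the mode is (a−1)/(a+b−2) = 6/30 ≈ 0.200.

p̂_MAP = 0.200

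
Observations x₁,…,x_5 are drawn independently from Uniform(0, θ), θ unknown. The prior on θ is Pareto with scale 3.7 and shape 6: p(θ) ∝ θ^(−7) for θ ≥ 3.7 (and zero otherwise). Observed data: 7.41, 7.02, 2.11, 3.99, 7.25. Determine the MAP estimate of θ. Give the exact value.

The Uniform(0, θ) likelihood is θ^(−n) for θ ≥ max(xᵢ), zero otherwise. Here max(xᵢ) = 7.41.
Posterior ∝ θ^(−7) · θ^(−5) = θ^(−12) on θ ≥ max(3.7, 7.41) = 7.41.
This density is strictly decreasing in θ, so the posterior mode lies at the lower boundary of the support.

θ̂_MAP = 7.41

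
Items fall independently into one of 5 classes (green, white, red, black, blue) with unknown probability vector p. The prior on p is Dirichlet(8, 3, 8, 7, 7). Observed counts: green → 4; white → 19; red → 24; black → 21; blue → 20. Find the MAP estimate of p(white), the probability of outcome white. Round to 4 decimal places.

MAP estimate of p(white) = 0.1810

The posterior is Dirichlet(αᵢ + nᵢ) = Dirichlet(12, 22, 32, 28, 27).
For a Dirichlet(a₁,…,a_K) with all aᵢ > 1, the mode has j-th component (aⱼ − 1)/(Σaᵢ − K).
Here Σaᵢ = 121 and K = 5, so p(white) = (22 − 1)/(121 − 5) = 21/116 ≈ 0.1810.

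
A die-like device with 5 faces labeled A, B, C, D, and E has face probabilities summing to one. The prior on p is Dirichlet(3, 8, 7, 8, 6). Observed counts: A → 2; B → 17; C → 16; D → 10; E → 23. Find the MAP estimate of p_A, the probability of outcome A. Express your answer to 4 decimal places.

MAP estimate of p_A = 0.0421

The posterior is Dirichlet(αᵢ + nᵢ) = Dirichlet(5, 25, 23, 18, 29).
For a Dirichlet(a₁,…,a_K) with all aᵢ > 1, the mode has j-th component (aⱼ − 1)/(Σaᵢ − K).
Here Σaᵢ = 100 and K = 5, so p_A = (5 − 1)/(100 − 5) = 4/95 ≈ 0.0421.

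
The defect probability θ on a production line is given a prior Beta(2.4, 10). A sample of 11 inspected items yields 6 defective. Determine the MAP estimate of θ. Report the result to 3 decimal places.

θ̂_MAP = 0.346

Prior: Beta(2.4, 10).
Data: 6 successes in 11 trials. The binomial likelihood contributes θ^6(1−θ)^5, so the posterior is Beta(2.4+6, 10+5) = Beta(8.4, 15).
For Beta(a, b) with a, b > 1 the mode is (a−1)/(a+b−2) = 7.4/21.4 ≈ 0.346.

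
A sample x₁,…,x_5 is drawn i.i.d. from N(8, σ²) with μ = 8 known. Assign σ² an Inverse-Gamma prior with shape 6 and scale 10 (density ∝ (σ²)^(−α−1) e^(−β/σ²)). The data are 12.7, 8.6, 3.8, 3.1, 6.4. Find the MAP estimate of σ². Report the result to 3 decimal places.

Sum of squared deviations about the known mean: SS = (12.7−8)² + (8.6−8)² + (3.8−8)² + (3.1−8)² + (6.4−8)² = 66.66.
The Normal likelihood contributes (σ²)^(−n/2) exp(−SS/(2σ²)), so the posterior is Inverse-Gamma(α + n/2, β + SS/2) = Inverse-Gamma(8.5, 43.33).
The mode of Inverse-Gamma(a, b) is b/(a+1) = 43.33/9.5 ≈ 4.561.

σ̂²_MAP = 4.561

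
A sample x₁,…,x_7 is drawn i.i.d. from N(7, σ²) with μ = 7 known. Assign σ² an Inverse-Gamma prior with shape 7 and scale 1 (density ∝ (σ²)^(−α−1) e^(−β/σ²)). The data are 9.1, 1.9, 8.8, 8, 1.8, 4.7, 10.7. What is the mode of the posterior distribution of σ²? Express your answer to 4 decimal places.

Sum of squared deviations about the known mean: SS = (9.1−7)² + (1.9−7)² + (8.8−7)² + (8−7)² + (1.8−7)² + (4.7−7)² + (10.7−7)² = 80.68.
The Normal likelihood contributes (σ²)^(−n/2) exp(−SS/(2σ²)), so the posterior is Inverse-Gamma(α + n/2, β + SS/2) = Inverse-Gamma(10.5, 41.34).
The mode of Inverse-Gamma(a, b) is b/(a+1) = 41.34/11.5 ≈ 3.5948.

σ̂²_MAP = 3.5948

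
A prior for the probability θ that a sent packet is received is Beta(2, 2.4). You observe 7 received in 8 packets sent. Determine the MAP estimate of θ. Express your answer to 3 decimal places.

Prior: Beta(2, 2.4).
Data: 7 successes in 8 trials. The binomial likelihood contributes θ^7(1−θ)^1, so the posterior is Beta(2+7, 2.4+1) = Beta(9, 3.4).
For Beta(a, b) with a, b > 1 the mode is (a−1)/(a+b−2) = 8/10.4 ≈ 0.769.

θ̂_MAP = 0.769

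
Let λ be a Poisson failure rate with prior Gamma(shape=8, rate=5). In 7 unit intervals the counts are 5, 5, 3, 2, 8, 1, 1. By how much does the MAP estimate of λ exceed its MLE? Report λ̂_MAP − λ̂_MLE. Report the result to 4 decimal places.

Σxᵢ = 25. Posterior is Gamma(33, 12); MAP = (33−1)/12 = 32/12 ≈ 2.66667.
MLE = x̄ = 25/7 ≈ 3.57143.
Difference = 32/12 − 25/7 = -19/21 ≈ -0.9048.

MAP − MLE = -0.9048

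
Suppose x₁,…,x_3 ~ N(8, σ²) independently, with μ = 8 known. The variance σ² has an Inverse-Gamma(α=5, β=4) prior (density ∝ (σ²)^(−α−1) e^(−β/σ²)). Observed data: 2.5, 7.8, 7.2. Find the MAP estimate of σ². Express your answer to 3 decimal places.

σ̂²_MAP = 2.595

Sum of squared deviations about the known mean: SS = (2.5−8)² + (7.8−8)² + (7.2−8)² = 30.93.
The Normal likelihood contributes (σ²)^(−n/2) exp(−SS/(2σ²)), so the posterior is Inverse-Gamma(α + n/2, β + SS/2) = Inverse-Gamma(6.5, 19.465).
The mode of Inverse-Gamma(a, b) is b/(a+1) = 19.465/7.5 ≈ 2.595.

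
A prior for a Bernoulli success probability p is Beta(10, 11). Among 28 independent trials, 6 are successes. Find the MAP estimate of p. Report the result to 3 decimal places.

p̂_MAP = 0.319

Prior: Beta(10, 11).
Data: 6 successes in 28 trials. The binomial likelihood contributes p^6(1−p)^22, so the posterior is Beta(10+6, 11+22) = Beta(16, 33).
For Beta(a, b) with a, b > 1 the mode is (a−1)/(a+b−2) = 15/47 ≈ 0.319.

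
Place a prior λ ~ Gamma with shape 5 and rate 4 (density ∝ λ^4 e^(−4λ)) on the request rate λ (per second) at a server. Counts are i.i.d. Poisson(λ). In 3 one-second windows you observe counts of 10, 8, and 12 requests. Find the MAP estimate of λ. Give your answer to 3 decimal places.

λ̂_MAP = 4.857

Σxᵢ = 10+8+12 = 30, with n = 3.
Posterior ∝ λ^4e^(−4λ) · λ^30e^(−3λ) = λ^34e^(−7λ), i.e. Gamma(shape=35, rate=7).
The mode of a Gamma(a, b) with a ≥ 1 (shape–rate) is (a−1)/b = 34/7 ≈ 4.857.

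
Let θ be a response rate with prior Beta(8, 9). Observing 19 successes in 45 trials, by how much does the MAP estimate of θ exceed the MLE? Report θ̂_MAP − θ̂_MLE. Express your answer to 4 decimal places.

MAP − MLE = 0.0111

Posterior is Beta(27, 35); MAP = (27−1)/(62−2) = 26/60 ≈ 0.43333.
MLE ignores the prior: θ̂_MLE = k/n = 19/45 ≈ 0.42222.
Difference = 26/60 − 19/45 = 1/90 ≈ 0.0111.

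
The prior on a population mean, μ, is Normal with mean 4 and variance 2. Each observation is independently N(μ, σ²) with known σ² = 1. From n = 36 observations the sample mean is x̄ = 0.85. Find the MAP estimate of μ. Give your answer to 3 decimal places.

n = 36, x̄ = 0.85.
For a Normal prior and Normal likelihood with known variance, the posterior is Normal; its mode equals its mean, the precision-weighted average.
Prior precision 1/σ₀² = 1/2 = 0.5; data precision n/σ² = 36/1 = 36.
μ̂ = (0.5·4 + 36·0.85) / (0.5 + 36) = 32.6/36.5 = 326/365 ≈ 0.893.

μ̂_MAP = 0.893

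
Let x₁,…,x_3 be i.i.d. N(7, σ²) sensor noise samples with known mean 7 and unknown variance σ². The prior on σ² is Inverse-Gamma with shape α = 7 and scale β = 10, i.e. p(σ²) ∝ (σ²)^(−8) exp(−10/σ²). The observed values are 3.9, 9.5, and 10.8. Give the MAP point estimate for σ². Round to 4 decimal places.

Sum of squared deviations about the known mean: SS = (3.9−7)² + (9.5−7)² + (10.8−7)² = 30.3.
The Normal likelihood contributes (σ²)^(−n/2) exp(−SS/(2σ²)), so the posterior is Inverse-Gamma(α + n/2, β + SS/2) = Inverse-Gamma(8.5, 25.15).
The mode of Inverse-Gamma(a, b) is b/(a+1) = 25.15/9.5 ≈ 2.6474.

σ̂²_MAP = 2.6474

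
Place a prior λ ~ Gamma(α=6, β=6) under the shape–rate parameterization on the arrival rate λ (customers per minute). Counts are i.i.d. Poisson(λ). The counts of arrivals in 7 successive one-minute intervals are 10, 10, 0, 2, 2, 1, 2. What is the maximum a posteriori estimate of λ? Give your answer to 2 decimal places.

Σxᵢ = 10+10+0+2+2+1+2 = 27, with n = 7.
Posterior ∝ λ^5e^(−6λ) · λ^27e^(−7λ) = λ^32e^(−13λ), i.e. Gamma(shape=33, rate=13).
The mode of a Gamma(a, b) with a ≥ 1 (shape–rate) is (a−1)/b = 32/13 ≈ 2.46.

λ̂_MAP = 2.46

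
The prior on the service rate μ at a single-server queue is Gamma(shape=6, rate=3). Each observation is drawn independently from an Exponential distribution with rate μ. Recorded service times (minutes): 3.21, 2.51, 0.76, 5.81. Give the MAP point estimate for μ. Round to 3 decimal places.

μ̂_MAP = 0.589

The Exponential(rate=μ) likelihood is ∝ μ^n e^(−μΣtᵢ). Here n = 4 and Σtᵢ = 3.21 + 2.51 + 0.76 + 5.81 = 12.29.
Posterior ∝ μ^5e^(−3μ) · μ^4e^(−12.29μ) = μ^9e^(−15.29μ), i.e. Gamma(10, 15.29).
Mode = (a−1)/b = 9/15.29 ≈ 0.589.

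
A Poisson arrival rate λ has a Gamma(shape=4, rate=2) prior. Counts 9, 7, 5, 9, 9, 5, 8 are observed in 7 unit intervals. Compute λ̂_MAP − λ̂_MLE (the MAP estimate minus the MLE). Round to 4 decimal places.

Σxᵢ = 52. Posterior is Gamma(56, 9); MAP = (56−1)/9 = 55/9 ≈ 6.11111.
MLE = x̄ = 52/7 ≈ 7.42857.
Difference = 55/9 − 52/7 = -83/63 ≈ -1.3175.

MAP − MLE = -1.3175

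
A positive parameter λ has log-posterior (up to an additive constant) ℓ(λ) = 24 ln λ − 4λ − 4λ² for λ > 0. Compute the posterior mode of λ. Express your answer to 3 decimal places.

ℓ'(λ) = 24/λ − 4 − 8λ. Setting this to zero and multiplying by λ: 8λ² + 4λ − 24 = 0.
λ = (−4 + √(4² + 4·8·24)) / (2·8) = (−4 + √784) / 16 = (−4 + 28)/16 = 3/2.
ℓ''(λ) = −24/λ² − 8 < 0, confirming a maximum.

λ̂_MAP = 1.500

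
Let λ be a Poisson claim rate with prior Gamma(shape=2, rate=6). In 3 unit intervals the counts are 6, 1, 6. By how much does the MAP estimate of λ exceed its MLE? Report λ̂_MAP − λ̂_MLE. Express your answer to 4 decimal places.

Σxᵢ = 13. Posterior is Gamma(15, 9); MAP = (15−1)/9 = 14/9 ≈ 1.55556.
MLE = x̄ = 13/3 ≈ 4.33333.
Difference = 14/9 − 13/3 = -25/9 ≈ -2.7778.

MAP − MLE = -2.7778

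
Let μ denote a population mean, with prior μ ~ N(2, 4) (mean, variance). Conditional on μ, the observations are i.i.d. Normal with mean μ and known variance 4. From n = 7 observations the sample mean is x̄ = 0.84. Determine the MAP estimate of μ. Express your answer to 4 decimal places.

n = 7, x̄ = 0.84.
For a Normal prior and Normal likelihood with known variance, the posterior is Normal; its mode equals its mean, the precision-weighted average.
Prior precision 1/σ₀² = 1/4 = 0.25; data precision n/σ² = 7/4 = 1.75.
μ̂ = (0.25·2 + 1.75·0.84) / (0.25 + 1.75) = 1.97/2 = 0.9850.

μ̂_MAP = 0.9850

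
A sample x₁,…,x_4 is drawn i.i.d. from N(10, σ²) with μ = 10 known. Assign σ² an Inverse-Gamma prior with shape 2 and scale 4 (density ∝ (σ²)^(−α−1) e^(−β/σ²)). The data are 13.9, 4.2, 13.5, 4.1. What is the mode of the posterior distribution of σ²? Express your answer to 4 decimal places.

Sum of squared deviations about the known mean: SS = (13.9−10)² + (4.2−10)² + (13.5−10)² + (4.1−10)² = 95.91.
The Normal likelihood contributes (σ²)^(−n/2) exp(−SS/(2σ²)), so the posterior is Inverse-Gamma(α + n/2, β + SS/2) = Inverse-Gamma(4, 51.955).
The mode of Inverse-Gamma(a, b) is b/(a+1) = 51.955/5 ≈ 10.3910.

σ̂²_MAP = 10.3910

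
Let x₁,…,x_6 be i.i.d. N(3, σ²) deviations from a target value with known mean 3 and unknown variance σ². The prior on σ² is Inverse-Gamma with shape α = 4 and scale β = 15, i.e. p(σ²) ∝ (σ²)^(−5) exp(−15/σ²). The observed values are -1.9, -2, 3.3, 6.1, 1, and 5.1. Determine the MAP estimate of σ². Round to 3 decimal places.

Sum of squared deviations about the known mean: SS = (-1.9−3)² + (-2−3)² + (3.3−3)² + (6.1−3)² + (1−3)² + (5.1−3)² = 67.12.
The Normal likelihood contributes (σ²)^(−n/2) exp(−SS/(2σ²)), so the posterior is Inverse-Gamma(α + n/2, β + SS/2) = Inverse-Gamma(7, 48.56).
The mode of Inverse-Gamma(a, b) is b/(a+1) = 48.56/8 ≈ 6.070.

σ̂²_MAP = 6.070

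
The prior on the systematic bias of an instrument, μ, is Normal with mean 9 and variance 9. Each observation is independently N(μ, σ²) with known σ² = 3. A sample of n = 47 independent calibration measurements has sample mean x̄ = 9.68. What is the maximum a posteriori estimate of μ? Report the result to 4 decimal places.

μ̂_MAP = 9.6752

n = 47, x̄ = 9.68.
For a Normal prior and Normal likelihood with known variance, the posterior is Normal; its mode equals its mean, the precision-weighted average.
Prior precision 1/σ₀² = 1/9; data precision n/σ² = 47/3.
μ̂ = ((1/9)·9 + (47/3)·9.68) / (1/9 + 47/3) = (11449/75)/(142/9) = 34347/3550 ≈ 9.6752.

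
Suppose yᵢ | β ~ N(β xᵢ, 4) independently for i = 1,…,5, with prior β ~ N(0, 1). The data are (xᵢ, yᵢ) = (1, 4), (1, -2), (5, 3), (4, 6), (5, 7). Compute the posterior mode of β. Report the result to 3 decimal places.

log p(β | y) = −Σ(yᵢ − βxᵢ)²/(2·4) − β²/(2·1) + const.
Setting the derivative to zero: Σxᵢ(yᵢ − βxᵢ)/4 − β/1 = 0, so β = Σxᵢyᵢ / (Σxᵢ² + σ²/τ²).
Σxᵢyᵢ = 1·4 + 1·(-2) + 5·3 + 4·6 + 5·7 = 76; Σxᵢ² = 68; σ²/τ² = 4.
β̂_MAP = 76 / (68 + 4) = 76/72 ≈ 1.056.

β̂_MAP = 1.056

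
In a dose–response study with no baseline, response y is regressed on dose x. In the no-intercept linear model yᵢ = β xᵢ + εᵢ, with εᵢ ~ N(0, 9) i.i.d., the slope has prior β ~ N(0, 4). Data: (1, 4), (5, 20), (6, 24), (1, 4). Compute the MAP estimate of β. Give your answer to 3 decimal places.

log p(β | y) = −Σ(yᵢ − βxᵢ)²/(2·9) − β²/(2·4) + const.
Setting the derivative to zero: Σxᵢ(yᵢ − βxᵢ)/9 − β/4 = 0, so β = Σxᵢyᵢ / (Σxᵢ² + σ²/τ²).
Σxᵢyᵢ = 1·4 + 5·20 + 6·24 + 1·4 = 252; Σxᵢ² = 63; σ²/τ² = 2.25.
β̂_MAP = 252 / (63 + 2.25) = 252/65.25 ≈ 3.862.

β̂_MAP = 3.862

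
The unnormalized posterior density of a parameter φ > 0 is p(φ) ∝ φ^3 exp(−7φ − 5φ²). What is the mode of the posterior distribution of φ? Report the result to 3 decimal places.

φ̂_MAP = 0.300

ℓ'(φ) = 3/φ − 7 − 10φ. Setting this to zero and multiplying by φ: 10φ² + 7φ − 3 = 0.
φ = (−7 + √(7² + 4·10·3)) / (2·10) = (−7 + √169) / 20 = (−7 + 13)/20 = 3/10.
ℓ''(φ) = −3/φ² − 10 < 0, confirming a maximum.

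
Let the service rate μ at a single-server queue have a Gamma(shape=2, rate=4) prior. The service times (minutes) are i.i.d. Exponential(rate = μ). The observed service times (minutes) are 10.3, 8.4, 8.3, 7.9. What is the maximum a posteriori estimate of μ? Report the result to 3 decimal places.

The Exponential(rate=μ) likelihood is ∝ μ^n e^(−μΣtᵢ). Here n = 4 and Σtᵢ = 10.3 + 8.4 + 8.3 + 7.9 = 34.9.
Posterior ∝ μe^(−4μ) · μ^4e^(−34.9μ) = μ^5e^(−38.9μ), i.e. Gamma(6, 38.9).
Mode = (a−1)/b = 5/38.9 ≈ 0.129.

μ̂_MAP = 0.129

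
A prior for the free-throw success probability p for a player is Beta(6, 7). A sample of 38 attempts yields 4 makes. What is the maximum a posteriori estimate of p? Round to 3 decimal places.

p̂_MAP = 0.184

Prior: Beta(6, 7).
Data: 4 successes in 38 trials. The binomial likelihood contributes p^4(1−p)^34, so the posterior is Beta(6+4, 7+34) = Beta(10, 41).
For Beta(a, b) with a, b > 1 the mode is (a−1)/(a+b−2) = 9/49 ≈ 0.184.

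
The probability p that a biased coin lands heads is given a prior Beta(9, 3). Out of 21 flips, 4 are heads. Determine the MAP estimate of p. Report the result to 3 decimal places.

Prior: Beta(9, 3).
Data: 4 successes in 21 trials. The binomial likelihood contributes p^4(1−p)^17, so the posterior is Beta(9+4, 3+17) = Beta(13, 20).
For Beta(a, b) with a, b > 1 the mode is (a−1)/(a+b−2) = 12/31 ≈ 0.387.

p̂_MAP = 0.387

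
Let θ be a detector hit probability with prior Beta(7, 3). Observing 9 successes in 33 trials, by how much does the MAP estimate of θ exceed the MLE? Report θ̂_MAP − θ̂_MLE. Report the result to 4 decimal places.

Posterior is Beta(16, 27); MAP = (16−1)/(43−2) = 15/41 ≈ 0.36585.
MLE ignores the prior: θ̂_MLE = k/n = 9/33 ≈ 0.27273.
Difference = 15/41 − 9/33 = 42/451 ≈ 0.0931.

MAP − MLE = 0.0931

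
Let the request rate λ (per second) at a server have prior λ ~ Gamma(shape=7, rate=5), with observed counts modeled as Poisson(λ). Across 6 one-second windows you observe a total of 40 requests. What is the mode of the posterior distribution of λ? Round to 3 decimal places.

Σxᵢ = 40, n = 6.
Posterior ∝ λ^6e^(−5λ) · λ^40e^(−6λ) = λ^46e^(−11λ), i.e. Gamma(shape=47, rate=11).
The mode of a Gamma(a, b) with a ≥ 1 (shape–rate) is (a−1)/b = 46/11 ≈ 4.182.

λ̂_MAP = 4.182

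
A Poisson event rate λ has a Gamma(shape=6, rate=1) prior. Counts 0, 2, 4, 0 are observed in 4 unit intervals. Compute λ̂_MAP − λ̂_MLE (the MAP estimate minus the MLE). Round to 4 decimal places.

Σxᵢ = 6. Posterior is Gamma(12, 5); MAP = (12−1)/5 = 11/5 ≈ 2.20000.
MLE = x̄ = 6/4 ≈ 1.50000.
Difference = 11/5 − 6/4 = 7/10 ≈ 0.7000.

MAP − MLE = 0.7000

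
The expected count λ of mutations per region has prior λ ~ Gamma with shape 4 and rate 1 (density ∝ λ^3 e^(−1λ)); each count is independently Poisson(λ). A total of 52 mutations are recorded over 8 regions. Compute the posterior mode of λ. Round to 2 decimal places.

λ̂_MAP = 6.11

Σxᵢ = 52, n = 8.
Posterior ∝ λ^3e^(−1λ) · λ^52e^(−8λ) = λ^55e^(−9λ), i.e. Gamma(shape=56, rate=9).
The mode of a Gamma(a, b) with a ≥ 1 (shape–rate) is (a−1)/b = 55/9 ≈ 6.11.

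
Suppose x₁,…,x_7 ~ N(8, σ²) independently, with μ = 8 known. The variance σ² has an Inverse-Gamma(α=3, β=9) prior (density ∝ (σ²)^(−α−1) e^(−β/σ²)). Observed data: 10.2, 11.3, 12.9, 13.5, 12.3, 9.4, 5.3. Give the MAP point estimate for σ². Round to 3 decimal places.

σ̂²_MAP = 7.715

Sum of squared deviations about the known mean: SS = (10.2−8)² + (11.3−8)² + (12.9−8)² + (13.5−8)² + (12.3−8)² + (9.4−8)² + (5.3−8)² = 97.73.
The Normal likelihood contributes (σ²)^(−n/2) exp(−SS/(2σ²)), so the posterior is Inverse-Gamma(α + n/2, β + SS/2) = Inverse-Gamma(6.5, 57.865).
The mode of Inverse-Gamma(a, b) is b/(a+1) = 57.865/7.5 ≈ 7.715.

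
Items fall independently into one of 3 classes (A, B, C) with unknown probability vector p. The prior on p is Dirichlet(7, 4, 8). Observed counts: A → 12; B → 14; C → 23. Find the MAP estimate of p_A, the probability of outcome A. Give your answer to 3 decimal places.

MAP estimate of p_A = 0.277

The posterior is Dirichlet(αᵢ + nᵢ) = Dirichlet(19, 18, 31).
For a Dirichlet(a₁,…,a_K) with all aᵢ > 1, the mode has j-th component (aⱼ − 1)/(Σaᵢ − K).
Here Σaᵢ = 68 and K = 3, so p_A = (19 − 1)/(68 − 3) = 18/65 ≈ 0.277.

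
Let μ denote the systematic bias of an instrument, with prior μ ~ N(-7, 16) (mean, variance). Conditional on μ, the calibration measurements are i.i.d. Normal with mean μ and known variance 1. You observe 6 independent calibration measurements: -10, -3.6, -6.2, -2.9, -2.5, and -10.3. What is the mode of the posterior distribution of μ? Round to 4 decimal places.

n = 6; x̄ = ((-10) + (-3.6) + (-6.2) + (-2.9) + (-2.5) + (-10.3))/6 = -35.5/6 = -71/12 ≈ -5.9167.
For a Normal prior and Normal likelihood with known variance, the posterior is Normal; its mode equals its mean, the precision-weighted average.
Prior precision 1/σ₀² = 1/16 = 0.0625; data precision n/σ² = 6/1 = 6.
μ̂ = (0.0625·(-7) + 6·(-71/12)) / (0.0625 + 6) = (-35.9375)/6.0625 = -575/97 ≈ -5.9278.

μ̂_MAP = -5.9278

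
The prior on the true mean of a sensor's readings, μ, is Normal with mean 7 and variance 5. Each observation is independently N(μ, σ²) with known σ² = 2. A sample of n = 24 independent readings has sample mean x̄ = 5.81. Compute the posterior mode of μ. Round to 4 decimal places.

μ̂_MAP = 5.8295

n = 24, x̄ = 5.81.
For a Normal prior and Normal likelihood with known variance, the posterior is Normal; its mode equals its mean, the precision-weighted average.
Prior precision 1/σ₀² = 1/5 = 0.2; data precision n/σ² = 24/2 = 12.
μ̂ = (0.2·7 + 12·5.81) / (0.2 + 12) = 71.12/12.2 = 1778/305 ≈ 5.8295.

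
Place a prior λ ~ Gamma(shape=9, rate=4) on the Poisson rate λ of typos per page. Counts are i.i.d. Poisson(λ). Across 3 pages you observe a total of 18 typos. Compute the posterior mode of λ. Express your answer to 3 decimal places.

Σxᵢ = 18, n = 3.
Posterior ∝ λ^8e^(−4λ) · λ^18e^(−3λ) = λ^26e^(−7λ), i.e. Gamma(shape=27, rate=7).
The mode of a Gamma(a, b) with a ≥ 1 (shape–rate) is (a−1)/b = 26/7 ≈ 3.714.

λ̂_MAP = 3.714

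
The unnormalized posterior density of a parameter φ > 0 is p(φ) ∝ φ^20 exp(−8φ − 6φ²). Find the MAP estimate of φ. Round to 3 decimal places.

φ̂_MAP = 1.000

ℓ'(φ) = 20/φ − 8 − 12φ. Setting this to zero and multiplying by φ: 12φ² + 8φ − 20 = 0.
φ = (−8 + √(8² + 4·12·20)) / (2·12) = (−8 + √1024) / 24 = (−8 + 32)/24 = 1.
ℓ''(φ) = −20/φ² − 12 < 0, confirming a maximum.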